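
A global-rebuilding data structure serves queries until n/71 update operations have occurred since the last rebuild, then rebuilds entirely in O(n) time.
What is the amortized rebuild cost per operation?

The O(n) rebuild is triggered by n/71 operations, so each contributes O(n)/(n/71) = O(71) = O(1) to the rebuild cost.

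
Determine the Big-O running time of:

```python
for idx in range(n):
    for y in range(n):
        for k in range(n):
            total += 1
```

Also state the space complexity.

Time complexity: O(n^3).
Space complexity: O(1).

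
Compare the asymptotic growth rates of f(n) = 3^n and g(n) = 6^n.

g(n) = 6^n grows faster: (6/3)^n -> infinity since 6/3 > 1.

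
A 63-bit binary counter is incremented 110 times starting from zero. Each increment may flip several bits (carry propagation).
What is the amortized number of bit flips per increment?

Bit i flips on every 2^i-th increment, so over 110 increments bit i flips floor(110/2^i) times. Summing over i: total flips < 2 * 110. Amortized: < 2 = O(1) per increment.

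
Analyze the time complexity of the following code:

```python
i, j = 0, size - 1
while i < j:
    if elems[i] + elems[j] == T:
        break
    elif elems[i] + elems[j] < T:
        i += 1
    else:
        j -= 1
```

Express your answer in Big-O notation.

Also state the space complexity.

Time complexity: O(n).
Space complexity: O(1).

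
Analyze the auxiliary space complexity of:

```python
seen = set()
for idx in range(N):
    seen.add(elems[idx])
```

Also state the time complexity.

Space complexity: O(n).
Auxiliary storage grows linearly with the input size n in the worst case.
Time complexity: O(n).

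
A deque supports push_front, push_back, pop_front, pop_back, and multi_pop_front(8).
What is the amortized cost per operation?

Assign 2 credits to each push operation. A pop uses 1 saved credit. multi_pop_front(8) uses up to 8 saved credits from previous pushes. Credits never go negative. Amortized cost is O(1).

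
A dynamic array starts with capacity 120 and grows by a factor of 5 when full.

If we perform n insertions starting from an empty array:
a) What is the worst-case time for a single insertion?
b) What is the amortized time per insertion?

(a) Worst-case single insertion: O(n) -- when the array is full at capacity c, the resize copies all c elements, and c can be Theta(n).
(b) Resizes happen at sizes 120, 600, 3000, ... Total copy cost for n insertions: 120 + 600 + ... = O(n) (geometric series with ratio 1/5). Amortized cost per insertion: O(n)/n = O(1).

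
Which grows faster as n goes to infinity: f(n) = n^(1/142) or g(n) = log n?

f(n) = n^(1/142) grows faster: any positive power of n dominates log n.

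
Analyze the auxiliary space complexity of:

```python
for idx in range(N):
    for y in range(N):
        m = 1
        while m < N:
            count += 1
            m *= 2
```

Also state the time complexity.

Space complexity: O(1).
Only a constant amount of auxiliary storage is used; nothing grows with n.
Time complexity: O(n^2 log n).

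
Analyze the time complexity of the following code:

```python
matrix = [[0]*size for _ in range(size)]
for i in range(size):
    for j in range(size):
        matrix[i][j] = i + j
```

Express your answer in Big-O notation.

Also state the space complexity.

Time complexity: O(n^2).
Space complexity: O(n^2).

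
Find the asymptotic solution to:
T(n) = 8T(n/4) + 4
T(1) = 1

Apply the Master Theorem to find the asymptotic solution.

a=8, b=4, f(n)=4. log_4(8) = 1.5. Case 1 of Master Theorem: T(n) = O(n^1.5).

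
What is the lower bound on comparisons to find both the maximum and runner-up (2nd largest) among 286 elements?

Lower bound: finding the max needs 286-1 comparisons. By an adversary weight-doubling argument, the maximum element must personally win at least ceil(log_2(286)) = 9 comparisons in any correct algorithm. The 2nd largest is among those 9 direct losers, and distinguishing it requires 9-1 more comparisons. Total >= 286-1 + 9-1 = 293. A balanced tournament achieves this bound exactly.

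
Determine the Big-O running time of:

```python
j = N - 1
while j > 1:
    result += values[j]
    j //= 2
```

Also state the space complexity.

Time complexity: O(log n).
Space complexity: O(1).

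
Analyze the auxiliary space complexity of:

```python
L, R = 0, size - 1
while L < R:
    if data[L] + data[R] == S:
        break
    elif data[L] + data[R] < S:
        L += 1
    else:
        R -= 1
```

Space complexity: O(1).
Only a constant amount of auxiliary storage is used; nothing grows with n.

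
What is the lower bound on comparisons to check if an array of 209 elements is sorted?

To verify 209 elements are sorted, we must compare each consecutive pair. Skipping any pair allows an adversary to swap them. Therefore 208 comparisons are necessary and sufficient.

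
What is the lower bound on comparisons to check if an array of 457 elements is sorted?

To verify 457 elements are sorted, we must compare each consecutive pair. Skipping any pair allows an adversary to swap them. Therefore 456 comparisons are necessary and sufficient.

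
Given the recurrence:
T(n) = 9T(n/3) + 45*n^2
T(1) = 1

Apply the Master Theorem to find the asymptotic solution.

a=9, b=3, f(n)=45*n^2. log_3(9) = 2. Case 2: T(n) = O(n^2 log n).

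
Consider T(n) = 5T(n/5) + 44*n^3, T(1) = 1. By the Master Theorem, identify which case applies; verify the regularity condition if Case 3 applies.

a=5, b=5, f(n)=44*n^3.
log_5(5) = 1 < 3.
f(n) = Omega(n^(1+epsilon)) for some epsilon > 0, so Case 3 is the candidate.
Regularity: a*f(n/b) = 5*44*(n/5)^3 = (5/125)*44*n^3 <= c*f(n) with c = 5/125 < 1. Satisfied.
Case 3: T(n) = Theta(n^3).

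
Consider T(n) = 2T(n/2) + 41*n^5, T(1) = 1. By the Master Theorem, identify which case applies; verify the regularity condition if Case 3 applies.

a=2, b=2, f(n)=41*n^5.
log_2(2) = 1 < 5.
f(n) = Omega(n^(1+epsilon)) for some epsilon > 0, so Case 3 is the candidate.
Regularity: a*f(n/b) = 2*41*(n/2)^5 = (2/32)*41*n^5 <= c*f(n) with c = 2/32 < 1. Satisfied.
Case 3: T(n) = Theta(n^5).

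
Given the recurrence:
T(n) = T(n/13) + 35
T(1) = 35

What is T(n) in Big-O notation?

Each step divides n by 13 and adds 35. After log_13(n) steps, T(n) = O(log n).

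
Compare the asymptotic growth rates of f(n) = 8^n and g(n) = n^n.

g(n) = n^n grows faster: n^n / 8^n = (n/8)^n -> infinity once n > 8.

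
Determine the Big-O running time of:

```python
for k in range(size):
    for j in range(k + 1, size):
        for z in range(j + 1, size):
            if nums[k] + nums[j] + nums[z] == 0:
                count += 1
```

Time complexity: O(n^3).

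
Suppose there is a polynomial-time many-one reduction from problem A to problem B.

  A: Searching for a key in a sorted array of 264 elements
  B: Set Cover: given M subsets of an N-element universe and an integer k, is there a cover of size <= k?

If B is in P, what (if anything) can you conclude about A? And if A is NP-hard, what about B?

A poly-time reduction A <=_p B means any A-instance can be transformed to a B-instance in poly time.
If B is in P: compose the reduction with B's poly-time algorithm to solve A in poly time, so A is in P.
If A is NP-hard: every NP problem reduces to A, which reduces to B; composing reductions, every NP problem reduces to B, so B is NP-hard.
(Here in fact A is P and B is NP-complete.)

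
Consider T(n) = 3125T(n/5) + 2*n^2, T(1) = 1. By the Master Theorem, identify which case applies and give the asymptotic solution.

a=3125, b=5, f(n)=2*n^2.
log_5(3125) = 5 > 2.
Since f(n) = O(n^2) is polynomially smaller than n^5, Case 1 applies.
T(n) = Theta(n^5).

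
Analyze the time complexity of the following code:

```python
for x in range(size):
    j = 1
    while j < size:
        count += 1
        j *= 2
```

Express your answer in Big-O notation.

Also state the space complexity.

Time complexity: O(n log n).
Space complexity: O(1).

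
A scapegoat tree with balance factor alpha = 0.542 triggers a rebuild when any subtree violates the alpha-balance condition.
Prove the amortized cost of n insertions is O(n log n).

Define potential Phi = c * sum of |size(left(v)) - size(right(v))| over all nodes. An insertion at depth d costs O(d) = O(log n) and increases Phi by O(log n). When a rebuild of subtree of size s occurs, it costs O(s) but reduces Phi by Omega(s). With alpha = 0.542, between rebuilds Omega(s) insertions must occur. Amortized cost per insertion: O(log n).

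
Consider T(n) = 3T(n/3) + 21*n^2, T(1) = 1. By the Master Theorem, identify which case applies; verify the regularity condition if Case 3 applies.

a=3, b=3, f(n)=21*n^2.
log_3(3) = 1 < 2.
f(n) = Omega(n^(1+epsilon)) for some epsilon > 0, so Case 3 is the candidate.
Regularity: a*f(n/b) = 3*21*(n/3)^2 = (3/9)*21*n^2 <= c*f(n) with c = 3/9 < 1. Satisfied.
Case 3: T(n) = Theta(n^2).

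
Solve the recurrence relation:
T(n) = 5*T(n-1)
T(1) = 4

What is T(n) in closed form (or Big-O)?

Each step multiplies by 5. T(n) = T(1)*5^(n-1) = 4*5^(n-1).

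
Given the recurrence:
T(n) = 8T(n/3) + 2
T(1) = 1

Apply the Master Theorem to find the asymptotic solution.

a=8, b=3, f(n)=2. log_3(8) = 1.893. Case 1 of Master Theorem: T(n) = O(n^1.893).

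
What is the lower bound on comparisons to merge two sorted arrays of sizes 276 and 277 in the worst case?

Adversary: with |276 - 277| <= 1 the inputs can be fully interleaved so that every adjacent pair in the merged output comes from different arrays. Then each of the 552 adjacent pairs must be directly compared, or the algorithm cannot determine their relative order. Standard merge meets this bound.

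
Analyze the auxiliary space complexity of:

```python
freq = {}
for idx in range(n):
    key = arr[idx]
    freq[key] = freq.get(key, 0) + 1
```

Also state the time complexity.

Space complexity: O(n).
Auxiliary storage grows linearly with the input size n in the worst case.
Time complexity: O(n).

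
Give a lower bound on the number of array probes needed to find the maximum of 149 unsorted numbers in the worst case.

Adversary: any unprobed cell could hold a value larger than everything seen so far. If fewer than 149 cells are probed, the adversary places the max in an unprobed cell. So all 149 cells must be examined; together with 149-1 comparisons this is tight.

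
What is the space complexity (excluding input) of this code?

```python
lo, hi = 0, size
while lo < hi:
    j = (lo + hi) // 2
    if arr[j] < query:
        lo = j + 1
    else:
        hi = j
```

Space complexity: O(1).
Only a constant amount of auxiliary storage is used; nothing grows with n.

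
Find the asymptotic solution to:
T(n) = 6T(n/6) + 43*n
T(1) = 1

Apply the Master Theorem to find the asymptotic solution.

a=6, b=6, f(n)=43*n. log_6(6) = 1. Case 2: T(n) = O(n log n).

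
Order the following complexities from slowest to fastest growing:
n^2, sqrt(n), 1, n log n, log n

Ordered by growth rate: 1 < log n < sqrt(n) < n log n < n^2.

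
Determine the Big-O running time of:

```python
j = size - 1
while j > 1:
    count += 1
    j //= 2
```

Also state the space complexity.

Time complexity: O(log n).
Space complexity: O(1).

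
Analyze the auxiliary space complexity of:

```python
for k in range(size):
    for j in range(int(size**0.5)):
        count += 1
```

Space complexity: O(1).
Only a constant amount of auxiliary storage is used; nothing grows with n.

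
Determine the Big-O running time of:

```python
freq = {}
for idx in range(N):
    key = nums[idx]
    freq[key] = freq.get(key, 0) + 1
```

Time complexity: O(n).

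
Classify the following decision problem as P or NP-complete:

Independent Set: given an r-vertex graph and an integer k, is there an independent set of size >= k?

This problem is NP-complete: complement of Clique (with k part of the input).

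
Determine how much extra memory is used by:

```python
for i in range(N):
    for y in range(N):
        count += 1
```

Space complexity: O(1).
Only a constant amount of auxiliary storage is used; nothing grows with n.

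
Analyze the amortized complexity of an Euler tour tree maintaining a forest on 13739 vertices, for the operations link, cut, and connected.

An Euler tour tree stores each tree's Euler tour as a balanced BST keyed by tour position. On 13739 vertices: link concatenates two tours via O(1) splits/joins of size <= 2*13739 (O(log n)); cut splits the tour at the two occurrences of the edge (O(log n)); connected compares BST roots (O(log n) to find the root). All O(log n) amortized.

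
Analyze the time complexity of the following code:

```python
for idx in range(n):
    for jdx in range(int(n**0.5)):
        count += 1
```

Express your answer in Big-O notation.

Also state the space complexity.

Time complexity: O(n * sqrt(n)).
Space complexity: O(1).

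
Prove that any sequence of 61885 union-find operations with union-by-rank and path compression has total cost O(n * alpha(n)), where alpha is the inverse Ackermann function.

Using Tarjan's analysis with rank-based potential function. Union-by-rank keeps tree height O(log n). Path compression flattens paths during find. For n = 61885 operations, total cost is O(n * alpha(n)), effectively O(n) since alpha grows incredibly slowly.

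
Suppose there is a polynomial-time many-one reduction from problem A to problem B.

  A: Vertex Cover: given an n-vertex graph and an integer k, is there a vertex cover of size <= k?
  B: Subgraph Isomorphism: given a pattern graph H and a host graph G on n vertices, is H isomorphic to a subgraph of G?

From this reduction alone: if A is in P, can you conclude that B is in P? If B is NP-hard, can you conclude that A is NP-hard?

A poly-time reduction A <=_p B transfers tractability DOWN (B easy => A easy) and hardness UP (A hard => B hard), not the reverse.
From A in P, the reduction alone does NOT give B in P: any problem in P trivially reduces to SAT, yet SAT is not known to be in P.
From B NP-hard, the reduction alone does NOT give A NP-hard: again, easy problems reduce to hard ones.
(Here in fact A is NP-complete and B is NP-complete.)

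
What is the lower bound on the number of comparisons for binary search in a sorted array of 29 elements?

With 29 possible positions, we need at least ceil(log_2(29)) = 5 comparisons. Each comparison splits the remaining candidates by at most half.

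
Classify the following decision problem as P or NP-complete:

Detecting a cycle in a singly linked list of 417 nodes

This problem is in P: Floyd's tortoise-and-hare runs in O(n) time, O(1) space.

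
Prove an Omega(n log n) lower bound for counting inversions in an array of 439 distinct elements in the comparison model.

Decision-tree argument: at any leaf, the comparisons made (with transitivity) must totally order all 439 elements -- otherwise some pair (i,j) is unordered, and an adversary can present two inputs agreeing on every comparison made but with that pair flipped, changing the inversion count by 1, so the leaf's output is wrong on one of them. Hence the tree has >= 439! leaves and height >= log_2(439!) = Omega(n log n). Modified merge sort achieves O(n log n).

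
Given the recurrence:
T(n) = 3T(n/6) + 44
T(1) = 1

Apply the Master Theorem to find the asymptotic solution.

a=3, b=6, f(n)=44. log_6(3) = 0.6131. Case 1 of Master Theorem: T(n) = O(n^0.6131).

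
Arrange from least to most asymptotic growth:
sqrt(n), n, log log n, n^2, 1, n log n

Ordered by growth rate: 1 < log log n < sqrt(n) < n < n log n < n^2.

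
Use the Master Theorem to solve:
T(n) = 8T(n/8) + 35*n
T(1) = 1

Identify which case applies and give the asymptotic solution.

a=8, b=8, f(n)=35*n.
log_8(8) = 1, so n^(log_b(a)) = n.
f(n) = Theta(n), so Case 2 applies.
T(n) = Theta(n log n).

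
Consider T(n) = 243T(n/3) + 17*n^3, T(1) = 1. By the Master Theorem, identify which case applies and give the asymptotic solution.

a=243, b=3, f(n)=17*n^3.
log_3(243) = 5 > 3.
Since f(n) = O(n^3) is polynomially smaller than n^5, Case 1 applies.
T(n) = Theta(n^5).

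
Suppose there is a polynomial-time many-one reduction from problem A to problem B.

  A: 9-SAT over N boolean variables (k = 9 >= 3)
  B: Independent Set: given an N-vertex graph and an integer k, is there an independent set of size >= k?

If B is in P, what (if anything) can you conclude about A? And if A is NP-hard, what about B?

A poly-time reduction A <=_p B means any A-instance can be transformed to a B-instance in poly time.
If B is in P: compose the reduction with B's poly-time algorithm to solve A in poly time, so A is in P.
If A is NP-hard: every NP problem reduces to A, which reduces to B; composing reductions, every NP problem reduces to B, so B is NP-hard.
(Here in fact A is NP-complete and B is NP-complete.)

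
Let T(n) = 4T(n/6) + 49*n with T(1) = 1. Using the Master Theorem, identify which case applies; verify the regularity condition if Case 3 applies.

a=4, b=6, f(n)=49*n.
log_6(4) = 0.7737 < 1.
f(n) = Omega(n^(0.7737+epsilon)) for some epsilon > 0, so Case 3 is the candidate.
Regularity: a*f(n/b) = 4*49*(n/6)^1 = (4/6)*49*n^1 <= c*f(n) with c = 4/6 < 1. Satisfied.
Case 3: T(n) = Theta(n).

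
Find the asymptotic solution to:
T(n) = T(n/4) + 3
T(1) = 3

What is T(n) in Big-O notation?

Each step divides n by 4 and adds 3. After log_4(n) steps, T(n) = O(log n).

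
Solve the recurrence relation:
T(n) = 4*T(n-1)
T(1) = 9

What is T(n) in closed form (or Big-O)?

Each step multiplies by 4. T(n) = T(1)*4^(n-1) = 9*4^(n-1).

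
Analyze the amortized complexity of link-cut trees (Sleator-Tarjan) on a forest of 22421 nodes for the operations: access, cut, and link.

Link-cut trees represent the forest using splay trees over preferred paths. With potential Phi = sum over nodes of log(size of virtual subtree), each access on 22421 nodes is O(log 22421) = O(log n) amortized by the splay-tree access lemma. Cut and link are O(1) plus one access.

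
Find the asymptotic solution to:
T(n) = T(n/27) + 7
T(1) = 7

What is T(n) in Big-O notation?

Each step divides n by 27 and adds 7. After log_27(n) steps, T(n) = O(log n).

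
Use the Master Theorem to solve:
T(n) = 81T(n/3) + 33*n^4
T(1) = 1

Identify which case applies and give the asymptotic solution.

a=81, b=3, f(n)=33*n^4.
log_3(81) = 4, so n^(log_b(a)) = n^4.
f(n) = Theta(n^4), so Case 2 applies.
T(n) = Theta(n^4 log n).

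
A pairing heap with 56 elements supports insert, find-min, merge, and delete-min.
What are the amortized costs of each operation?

Pairing heaps are self-adjusting heap-ordered trees. Insert and merge link two roots: O(1). Find-min reads the root: O(1). Delete-min removes the root, then pairs children in two passes; amortized cost is O(log 56) = O(log n).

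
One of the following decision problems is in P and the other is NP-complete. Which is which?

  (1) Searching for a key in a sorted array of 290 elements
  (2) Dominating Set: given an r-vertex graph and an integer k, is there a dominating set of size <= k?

(1) is P: binary search runs in O(log n).
(2) is NP-complete: reduces from Set Cover (with k part of the input).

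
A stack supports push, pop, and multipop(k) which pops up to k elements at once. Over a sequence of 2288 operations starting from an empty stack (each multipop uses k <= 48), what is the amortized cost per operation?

Each element is pushed exactly once and popped at most once (whether by pop or as part of a multipop). So the total number of individual pops over the whole sequence is at most the number of pushes, which is at most 2288. Total work <= 2 * 2288, hence O(1) amortized per operation.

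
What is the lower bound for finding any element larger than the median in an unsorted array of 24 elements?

To find an element larger than the median of 24 elements, we must see Omega(n) elements. Without seeing enough elements, an adversary can make any unseen element the median.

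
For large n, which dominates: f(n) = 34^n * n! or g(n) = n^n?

f(n) = 34^n * n! grows faster: by Stirling n! ~ sqrt(2 pi n)(n/e)^n, so 34^n n! / n^n ~ (34/e)^n sqrt(2 pi n) -> infinity since 34/e > 1.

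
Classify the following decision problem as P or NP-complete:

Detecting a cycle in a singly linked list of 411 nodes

This problem is in P: Floyd's tortoise-and-hare runs in O(n) time, O(1) space.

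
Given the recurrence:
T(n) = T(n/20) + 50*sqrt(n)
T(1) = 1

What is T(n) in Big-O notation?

Each level contributes sqrt(n/20^k). Geometric series with ratio 1/sqrt(20) < 1 sums to O(sqrt(n)).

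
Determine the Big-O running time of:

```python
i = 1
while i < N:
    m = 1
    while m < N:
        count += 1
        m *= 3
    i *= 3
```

Time complexity: O(log^2 n).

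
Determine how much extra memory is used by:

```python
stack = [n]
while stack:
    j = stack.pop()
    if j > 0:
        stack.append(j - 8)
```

Space complexity: O(1).
Only a constant amount of auxiliary storage is used; nothing grows with n.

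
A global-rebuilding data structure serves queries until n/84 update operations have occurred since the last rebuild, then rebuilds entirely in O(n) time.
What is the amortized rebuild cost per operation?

The O(n) rebuild is triggered by n/84 operations, so each contributes O(n)/(n/84) = O(84) = O(1) to the rebuild cost.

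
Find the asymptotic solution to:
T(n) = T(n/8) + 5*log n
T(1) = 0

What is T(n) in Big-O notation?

Each of the log_8(n) levels adds O(log n). T(n) = O(log^2 n).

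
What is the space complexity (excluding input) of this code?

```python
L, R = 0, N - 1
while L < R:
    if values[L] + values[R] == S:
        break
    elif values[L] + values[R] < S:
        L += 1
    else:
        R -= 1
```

Space complexity: O(1).
Only a constant amount of auxiliary storage is used; nothing grows with n.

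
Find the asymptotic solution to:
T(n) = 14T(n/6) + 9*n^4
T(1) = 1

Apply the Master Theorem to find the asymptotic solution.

a=14, b=6, f(n)=9*n^4. log_6(14) = 1.473 < 4. Case 3: T(n) = O(n^4).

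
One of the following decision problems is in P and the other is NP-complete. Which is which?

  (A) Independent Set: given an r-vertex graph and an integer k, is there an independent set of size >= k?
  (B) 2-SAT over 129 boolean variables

(A) is NP-complete: complement of Clique (with k part of the input).
(B) is P: 2-SAT is solvable in linear time via implication-graph SCCs.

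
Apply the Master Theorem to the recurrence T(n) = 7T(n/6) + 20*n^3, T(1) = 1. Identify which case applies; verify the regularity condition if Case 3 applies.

a=7, b=6, f(n)=20*n^3.
log_6(7) = 1.086 < 3.
f(n) = Omega(n^(1.086+epsilon)) for some epsilon > 0, so Case 3 is the candidate.
Regularity: a*f(n/b) = 7*20*(n/6)^3 = (7/216)*20*n^3 <= c*f(n) with c = 7/216 < 1. Satisfied.
Case 3: T(n) = Theta(n^3).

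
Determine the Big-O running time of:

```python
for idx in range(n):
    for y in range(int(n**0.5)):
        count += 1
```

Time complexity: O(n * sqrt(n)).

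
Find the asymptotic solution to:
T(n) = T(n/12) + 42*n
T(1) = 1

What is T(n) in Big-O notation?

Geometric series: 42*n*(1 + 1/12 + 1/12^2 + ...) = O(n). T(n) = O(n).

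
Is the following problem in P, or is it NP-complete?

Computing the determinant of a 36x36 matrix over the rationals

This problem is in P: Gaussian elimination runs in O(n^3).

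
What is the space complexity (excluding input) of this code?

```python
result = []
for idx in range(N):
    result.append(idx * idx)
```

Space complexity: O(n).
Auxiliary storage grows linearly with the input size n in the worst case.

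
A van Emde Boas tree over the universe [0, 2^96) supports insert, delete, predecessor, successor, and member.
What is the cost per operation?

vEB recursively partitions [0, 79228162514264337593543950336) into sqrt(u) clusters of size sqrt(u). Each operation recurses into either one cluster or the summary, never both: T(u) = T(sqrt(u)) + O(1) => T(u) = O(log log u) = O(log 96). This is worst-case, not just amortized.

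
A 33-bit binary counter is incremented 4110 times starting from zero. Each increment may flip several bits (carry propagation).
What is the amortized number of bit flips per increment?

Bit i flips on every 2^i-th increment, so over 4110 increments bit i flips floor(4110/2^i) times. Summing over i: total flips < 2 * 4110. Amortized: < 2 = O(1) per increment.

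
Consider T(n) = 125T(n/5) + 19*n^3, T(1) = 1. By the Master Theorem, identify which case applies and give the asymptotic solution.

a=125, b=5, f(n)=19*n^3.
log_5(125) = 3, so n^(log_b(a)) = n^3.
f(n) = Theta(n^3), so Case 2 applies.
T(n) = Theta(n^3 log n).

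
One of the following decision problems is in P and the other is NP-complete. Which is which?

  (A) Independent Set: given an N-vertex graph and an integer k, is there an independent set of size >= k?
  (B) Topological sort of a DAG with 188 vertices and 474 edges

(A) is NP-complete: complement of Clique (with k part of the input).
(B) is P: DFS-based topological sort runs in O(V+E).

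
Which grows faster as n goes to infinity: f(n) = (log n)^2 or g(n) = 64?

f(n) = (log n)^2 grows faster: any unbounded function dominates a constant.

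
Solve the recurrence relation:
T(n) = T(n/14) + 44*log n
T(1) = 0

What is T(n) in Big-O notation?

Each of the log_14(n) levels adds O(log n). T(n) = O(log^2 n).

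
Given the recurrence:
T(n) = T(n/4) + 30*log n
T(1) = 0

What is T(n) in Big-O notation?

Each of the log_4(n) levels adds O(log n). T(n) = O(log^2 n).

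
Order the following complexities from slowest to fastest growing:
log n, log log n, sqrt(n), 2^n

Ordered by growth rate: log log n < log n < sqrt(n) < 2^n.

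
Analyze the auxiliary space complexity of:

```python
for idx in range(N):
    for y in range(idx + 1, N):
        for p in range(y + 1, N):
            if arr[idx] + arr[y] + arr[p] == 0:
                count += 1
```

Space complexity: O(1).
Only a constant amount of auxiliary storage is used; nothing grows with n.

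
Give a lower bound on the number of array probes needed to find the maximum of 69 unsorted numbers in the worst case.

Adversary: any unprobed cell could hold a value larger than everything seen so far. If fewer than 69 cells are probed, the adversary places the max in an unprobed cell. So all 69 cells must be examined; together with 69-1 comparisons this is tight.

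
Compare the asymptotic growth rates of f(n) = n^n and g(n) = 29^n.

f(n) = n^n grows faster: n^n / 29^n = (n/29)^n -> infinity once n > 29.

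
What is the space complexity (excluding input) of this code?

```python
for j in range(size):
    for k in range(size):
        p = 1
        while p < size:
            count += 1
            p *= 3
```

Space complexity: O(1).
Only a constant amount of auxiliary storage is used; nothing grows with n.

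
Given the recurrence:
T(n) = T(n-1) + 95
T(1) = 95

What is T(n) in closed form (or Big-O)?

Unrolling: T(n) = T(n-1) + 95 = T(n-2) + 2*95 = ... = T(1) + (n-1)*95 = 95 + (n-1)*95 = 95n.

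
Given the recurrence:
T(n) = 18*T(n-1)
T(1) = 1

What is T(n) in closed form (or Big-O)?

Each step multiplies by 18. T(n) = T(1)*18^(n-1) = 18^(n-1).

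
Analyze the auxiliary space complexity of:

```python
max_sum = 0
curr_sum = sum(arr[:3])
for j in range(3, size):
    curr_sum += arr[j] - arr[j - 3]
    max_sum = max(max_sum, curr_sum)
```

Space complexity: O(1).
Only a constant amount of auxiliary storage is used; nothing grows with n.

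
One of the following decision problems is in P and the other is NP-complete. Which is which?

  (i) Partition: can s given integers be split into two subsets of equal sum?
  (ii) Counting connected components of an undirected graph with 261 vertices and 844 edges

(i) is NP-complete: Subset Sum reduces to it (one of Karp's 21 NP-complete problems).
(ii) is P: BFS/DFS visits each vertex and edge once: O(V+E).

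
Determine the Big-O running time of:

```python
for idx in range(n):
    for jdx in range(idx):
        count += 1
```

Time complexity: O(n^2).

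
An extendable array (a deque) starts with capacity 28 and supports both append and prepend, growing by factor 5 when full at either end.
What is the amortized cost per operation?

Growth at either end copies all elements; capacities form a geometric sequence with ratio 5, so total copy cost over n operations is O(n) (two geometric series). Amortized O(1).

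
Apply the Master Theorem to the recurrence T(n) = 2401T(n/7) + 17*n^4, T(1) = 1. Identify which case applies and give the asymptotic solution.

a=2401, b=7, f(n)=17*n^4.
log_7(2401) = 4, so n^(log_b(a)) = n^4.
f(n) = Theta(n^4), so Case 2 applies.
T(n) = Theta(n^4 log n).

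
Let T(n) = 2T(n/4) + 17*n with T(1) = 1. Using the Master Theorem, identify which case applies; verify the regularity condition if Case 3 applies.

a=2, b=4, f(n)=17*n.
log_4(2) = 0.5 < 1.
f(n) = Omega(n^(0.5+epsilon)) for some epsilon > 0, so Case 3 is the candidate.
Regularity: a*f(n/b) = 2*17*(n/4)^1 = (2/4)*17*n^1 <= c*f(n) with c = 2/4 < 1. Satisfied.
Case 3: T(n) = Theta(n).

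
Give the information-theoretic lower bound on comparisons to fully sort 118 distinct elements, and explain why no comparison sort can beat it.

A comparison sort is a binary decision tree whose leaves are the 118! = 468452584975429065657431236280838416439267950499862031533310318788629800927518416622330123618486343228862579684398745837012213486653229822121742374957258403779058860032000000000000000000000000000 possible output permutations. A binary tree with L leaves has height >= ceil(log_2(L)). So any comparison sort needs >= ceil(log_2(118!)) = 647 comparisons in the worst case.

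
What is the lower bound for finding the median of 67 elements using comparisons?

To find the median of 67 elements, every element must be compared at least once, so the lower bound is Omega(n). The BFPRT algorithm achieves O(n), making this tight.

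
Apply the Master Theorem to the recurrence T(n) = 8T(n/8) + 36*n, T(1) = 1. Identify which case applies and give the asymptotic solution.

a=8, b=8, f(n)=36*n.
log_8(8) = 1, so n^(log_b(a)) = n.
f(n) = Theta(n), so Case 2 applies.
T(n) = Theta(n log n).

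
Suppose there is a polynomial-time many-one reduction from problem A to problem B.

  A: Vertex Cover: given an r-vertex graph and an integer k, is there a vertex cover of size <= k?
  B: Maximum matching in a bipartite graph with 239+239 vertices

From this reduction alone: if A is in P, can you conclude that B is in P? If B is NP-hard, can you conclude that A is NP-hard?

A poly-time reduction A <=_p B transfers tractability DOWN (B easy => A easy) and hardness UP (A hard => B hard), not the reverse.
From A in P, the reduction alone does NOT give B in P: any problem in P trivially reduces to SAT, yet SAT is not known to be in P.
From B NP-hard, the reduction alone does NOT give A NP-hard: again, easy problems reduce to hard ones.
(Here in fact A is NP-complete and B is in P, so no such reduction is known -- its existence would imply P = NP; the analysis concerns only what the assumed reduction would or would not let you conclude.)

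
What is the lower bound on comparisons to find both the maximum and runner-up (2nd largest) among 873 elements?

Lower bound: finding the max needs 873-1 comparisons. By an adversary weight-doubling argument, the maximum element must personally win at least ceil(log_2(873)) = 10 comparisons in any correct algorithm. The 2nd largest is among those 10 direct losers, and distinguishing it requires 10-1 more comparisons. Total >= 873-1 + 10-1 = 881. A balanced tournament achieves this bound exactly.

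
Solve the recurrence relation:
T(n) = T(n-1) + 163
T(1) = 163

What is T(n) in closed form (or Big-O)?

Unrolling: T(n) = T(n-1) + 163 = T(n-2) + 2*163 = ... = T(1) + (n-1)*163 = 163 + (n-1)*163 = 163n.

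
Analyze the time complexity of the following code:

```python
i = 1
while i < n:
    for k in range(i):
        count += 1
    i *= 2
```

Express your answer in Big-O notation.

Time complexity: O(n).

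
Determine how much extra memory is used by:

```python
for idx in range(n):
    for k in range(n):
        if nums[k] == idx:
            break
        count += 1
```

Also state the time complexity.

Space complexity: O(1).
Only a constant amount of auxiliary storage is used; nothing grows with n.
Time complexity: O(n^2).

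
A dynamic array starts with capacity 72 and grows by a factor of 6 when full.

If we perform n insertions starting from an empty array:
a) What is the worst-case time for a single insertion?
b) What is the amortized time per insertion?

(a) Worst-case single insertion: O(n) -- when the array is full at capacity c, the resize copies all c elements, and c can be Theta(n).
(b) Resizes happen at sizes 72, 432, 2592, ... Total copy cost for n insertions: 72 + 432 + ... = O(n) (geometric series with ratio 1/6). Amortized cost per insertion: O(n)/n = O(1).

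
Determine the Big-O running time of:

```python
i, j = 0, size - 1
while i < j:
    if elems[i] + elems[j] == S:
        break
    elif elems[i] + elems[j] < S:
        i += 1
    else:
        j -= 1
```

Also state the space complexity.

Time complexity: O(n).
Space complexity: O(1).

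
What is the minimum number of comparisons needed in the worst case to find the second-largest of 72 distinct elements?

Lower bound: finding the max needs 72-1 comparisons. By the adversary weight-doubling argument, the max must personally win >= ceil(log_2(72)) = 7 comparisons; the 2nd-largest is among those 7 losers, needing 7-1 more comparisons. Total >= 72-1 + 7-1 = 77. A balanced knockout tournament achieves this.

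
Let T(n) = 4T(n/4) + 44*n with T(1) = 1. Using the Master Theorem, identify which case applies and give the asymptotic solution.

a=4, b=4, f(n)=44*n.
log_4(4) = 1, so n^(log_b(a)) = n.
f(n) = Theta(n), so Case 2 applies.
T(n) = Theta(n log n).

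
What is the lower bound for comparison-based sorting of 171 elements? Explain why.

A comparison-based sorting algorithm corresponds to a decision tree. With 171! possible permutations, the tree has 171! leaves. The height is at least log_2(171!) = Omega(n log n) by Stirling's approximation.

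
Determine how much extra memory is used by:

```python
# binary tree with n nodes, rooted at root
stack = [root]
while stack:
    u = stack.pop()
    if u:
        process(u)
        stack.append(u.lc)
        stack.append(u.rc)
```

Space complexity: O(n).
Auxiliary storage grows linearly with the input size n in the worst case.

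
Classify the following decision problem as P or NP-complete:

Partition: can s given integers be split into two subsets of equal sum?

This problem is NP-complete: Subset Sum reduces to it (one of Karp's 21 NP-complete problems).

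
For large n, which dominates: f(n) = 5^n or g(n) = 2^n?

f(n) = 5^n grows faster: (5/2)^n -> infinity since 5/2 > 1.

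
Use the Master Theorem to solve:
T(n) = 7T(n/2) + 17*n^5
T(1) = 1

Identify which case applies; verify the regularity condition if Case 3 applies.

a=7, b=2, f(n)=17*n^5.
log_2(7) = 2.807 < 5.
f(n) = Omega(n^(2.807+epsilon)) for some epsilon > 0, so Case 3 is the candidate.
Regularity: a*f(n/b) = 7*17*(n/2)^5 = (7/32)*17*n^5 <= c*f(n) with c = 7/32 < 1. Satisfied.
Case 3: T(n) = Theta(n^5).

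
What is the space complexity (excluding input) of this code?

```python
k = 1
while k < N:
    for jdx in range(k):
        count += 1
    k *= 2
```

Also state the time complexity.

Space complexity: O(1).
Only a constant amount of auxiliary storage is used; nothing grows with n.
Time complexity: O(n).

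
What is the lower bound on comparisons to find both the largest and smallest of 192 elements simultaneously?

Pair elements first (floor(192/2) comparisons), then find max among winners and min among losers. Total: ceil(3*192/2) - 2 = 286 comparisons.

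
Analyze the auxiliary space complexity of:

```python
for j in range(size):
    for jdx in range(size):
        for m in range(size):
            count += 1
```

Space complexity: O(1).
Only a constant amount of auxiliary storage is used; nothing grows with n.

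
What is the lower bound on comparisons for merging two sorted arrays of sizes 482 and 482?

Adversary argument: with sizes 482 and 482 (differing by at most 1), interleave the two arrays so that every consecutive pair in the output comes from different inputs. Then each of the 963 adjacent output pairs must be directly compared, or the algorithm cannot determine their relative order. So 963 comparisons are necessary; standard merge achieves this.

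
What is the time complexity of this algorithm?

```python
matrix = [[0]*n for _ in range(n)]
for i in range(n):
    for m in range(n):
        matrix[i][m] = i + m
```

Time complexity: O(n^2).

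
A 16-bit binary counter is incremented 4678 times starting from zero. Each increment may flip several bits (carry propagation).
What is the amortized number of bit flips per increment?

Bit i flips on every 2^i-th increment, so over 4678 increments bit i flips floor(4678/2^i) times. Summing over i: total flips < 2 * 4678. Amortized: < 2 = O(1) per increment.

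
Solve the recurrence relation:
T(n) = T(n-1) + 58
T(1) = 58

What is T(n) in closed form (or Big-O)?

Unrolling: T(n) = T(n-1) + 58 = T(n-2) + 2*58 = ... = T(1) + (n-1)*58 = 58 + (n-1)*58 = 58n.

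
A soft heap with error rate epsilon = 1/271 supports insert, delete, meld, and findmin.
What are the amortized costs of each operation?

Soft heaps (Chazelle) allow up to an epsilon = 1/271 fraction of elements to have corrupted (raised) keys. Insert is O(log(1/epsilon)) = O(log 271) amortized -- the structure maintains heap-ordered binary trees of rank bounded by O(log(1/epsilon)). Meld concatenates root lists: O(1) amortized. Delete and findmin are O(1) amortized.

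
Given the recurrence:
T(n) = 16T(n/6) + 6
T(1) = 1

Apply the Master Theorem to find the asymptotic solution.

a=16, b=6, f(n)=6. log_6(16) = 1.547. Case 1 of Master Theorem: T(n) = O(n^1.547).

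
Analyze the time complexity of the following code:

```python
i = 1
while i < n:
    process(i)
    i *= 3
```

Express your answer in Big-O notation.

Time complexity: O(log n).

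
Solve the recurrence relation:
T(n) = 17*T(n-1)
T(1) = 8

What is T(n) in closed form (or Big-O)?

Each step multiplies by 17. T(n) = T(1)*17^(n-1) = 8*17^(n-1).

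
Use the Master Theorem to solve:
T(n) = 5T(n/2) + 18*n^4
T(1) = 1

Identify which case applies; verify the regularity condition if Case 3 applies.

a=5, b=2, f(n)=18*n^4.
log_2(5) = 2.322 < 4.
f(n) = Omega(n^(2.322+epsilon)) for some epsilon > 0, so Case 3 is the candidate.
Regularity: a*f(n/b) = 5*18*(n/2)^4 = (5/16)*18*n^4 <= c*f(n) with c = 5/16 < 1. Satisfied.
Case 3: T(n) = Theta(n^4).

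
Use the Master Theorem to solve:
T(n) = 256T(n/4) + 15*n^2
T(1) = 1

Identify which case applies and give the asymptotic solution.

a=256, b=4, f(n)=15*n^2.
log_4(256) = 4 > 2.
Since f(n) = O(n^2) is polynomially smaller than n^4, Case 1 applies.
T(n) = Theta(n^4).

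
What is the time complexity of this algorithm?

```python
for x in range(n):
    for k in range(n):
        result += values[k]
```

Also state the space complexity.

Time complexity: O(n^2).
Space complexity: O(1).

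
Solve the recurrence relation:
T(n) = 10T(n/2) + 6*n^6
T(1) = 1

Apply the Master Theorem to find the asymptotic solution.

a=10, b=2, f(n)=6*n^6. log_2(10) = 3.322 < 6. Case 3: T(n) = O(n^6).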